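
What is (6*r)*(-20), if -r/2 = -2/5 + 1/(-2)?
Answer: -216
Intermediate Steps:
r = 9/5 (r = -2*(-2/5 + 1/(-2)) = -2*(-2*1/5 + 1*(-1/2)) = -2*(-2/5 - 1/2) = -2*(-9/10) = 9/5 ≈ 1.8000)
(6*r)*(-20) = (6*(9/5))*(-20) = (54/5)*(-20) = -216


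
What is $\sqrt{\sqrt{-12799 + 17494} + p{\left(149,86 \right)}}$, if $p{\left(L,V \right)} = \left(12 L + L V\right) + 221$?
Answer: $\sqrt{14823 + \sqrt{4695}} \approx 122.03$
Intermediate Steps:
$p{\left(L,V \right)} = 221 + 12 L + L V$
$\sqrt{\sqrt{-12799 + 17494} + p{\left(149,86 \right)}} = \sqrt{\sqrt{-12799 + 17494} + \left(221 + 12 \cdot 149 + 149 \cdot 86\right)} = \sqrt{\sqrt{4695} + \left(221 + 1788 + 12814\right)} = \sqrt{\sqrt{4695} + 14823} = \sqrt{14823 + \sqrt{4695}}$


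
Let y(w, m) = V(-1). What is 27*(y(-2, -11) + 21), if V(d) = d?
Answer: 540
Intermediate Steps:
y(w, m) = -1
27*(y(-2, -11) + 21) = 27*(-1 + 21) = 27*20 = 540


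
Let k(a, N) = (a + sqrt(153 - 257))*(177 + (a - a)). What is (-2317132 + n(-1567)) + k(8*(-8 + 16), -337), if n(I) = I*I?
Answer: 149685 + 354*I*sqrt(26) ≈ 1.4969e+5 + 1805.1*I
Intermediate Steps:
n(I) = I**2
k(a, N) = 177*a + 354*I*sqrt(26) (k(a, N) = (a + sqrt(-104))*(177 + 0) = (a + 2*I*sqrt(26))*177 = 177*a + 354*I*sqrt(26))
(-2317132 + n(-1567)) + k(8*(-8 + 16), -337) = (-2317132 + (-1567)**2) + (177*(8*(-8 + 16)) + 354*I*sqrt(26)) = (-2317132 + 2455489) + (177*(8*8) + 354*I*sqrt(26)) = 138357 + (177*64 + 354*I*sqrt(26)) = 138357 + (11328 + 354*I*sqrt(26)) = 149685 + 354*I*sqrt(26)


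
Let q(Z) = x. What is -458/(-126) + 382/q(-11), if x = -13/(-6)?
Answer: 147373/819 ≈ 179.94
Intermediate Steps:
x = 13/6 (x = -13*(-⅙) = 13/6 ≈ 2.1667)
q(Z) = 13/6
-458/(-126) + 382/q(-11) = -458/(-126) + 382/(13/6) = -458*(-1/126) + 382*(6/13) = 229/63 + 2292/13 = 147373/819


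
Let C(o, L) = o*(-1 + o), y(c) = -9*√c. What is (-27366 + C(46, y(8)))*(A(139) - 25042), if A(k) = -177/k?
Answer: 88055755440/139 ≈ 6.3349e+8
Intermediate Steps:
(-27366 + C(46, y(8)))*(A(139) - 25042) = (-27366 + 46*(-1 + 46))*(-177/139 - 25042) = (-27366 + 46*45)*(-177*1/139 - 25042) = (-27366 + 2070)*(-177/139 - 25042) = -25296*(-3481015/139) = 88055755440/139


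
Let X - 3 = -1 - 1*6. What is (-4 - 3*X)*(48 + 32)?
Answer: 640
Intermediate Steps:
X = -4 (X = 3 + (-1 - 1*6) = 3 + (-1 - 6) = 3 - 7 = -4)
(-4 - 3*X)*(48 + 32) = (-4 - 3*(-4))*(48 + 32) = (-4 + 12)*80 = 8*80 = 640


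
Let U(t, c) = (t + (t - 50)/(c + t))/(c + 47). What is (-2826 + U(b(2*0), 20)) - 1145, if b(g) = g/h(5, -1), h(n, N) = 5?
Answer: -532119/134 ≈ -3971.0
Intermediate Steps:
b(g) = g/5
U(t, c) = (t + (-50 + t)/(c + t))/(47 + c)
(-2826 + U(b(2*0), 20)) - 1145 = (-2826 + (-50 + (2*0)/5 + ((2*0)/5)**2 + 20*((2*0)/5))/(20**2 + 47*20 + 47*((2*0)/5) + 20*((2*0)/5))) - 1145 = (-2826 + (-50 + (1/5)*0 + ((1/5)*0)**2 + 20*((1/5)*0))/(400 + 940 + 47*((1/5)*0) + 20*((1/5)*0))) - 1145 = (-2826 + (-50 + 0 + 0**2 + 20*0)/(400 + 940 + 47*0 + 20*0)) - 1145 = (-2826 + (-50 + 0 + 0 + 0)/(400 + 940 + 0 + 0)) - 1145 = (-2826 - 50/1340) - 1145 = (-2826 + (1/1340)*(-50)) - 1145 = (-2826 - 5/134) - 1145 = -378689/134 - 1145 = -532119/134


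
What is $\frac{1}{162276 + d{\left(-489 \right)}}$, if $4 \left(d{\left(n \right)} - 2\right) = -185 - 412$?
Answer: $\frac{4}{648515} \approx 6.1679 \cdot 10^{-6}$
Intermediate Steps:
$d{\left(n \right)} = - \frac{589}{4}$ ($d{\left(n \right)} = 2 + \frac{-185 - 412}{4} = 2 + \frac{1}{4} \left(-597\right) = 2 - \frac{597}{4} = - \frac{589}{4}$)
$\frac{1}{162276 + d{\left(-489 \right)}} = \frac{1}{162276 - \frac{589}{4}} = \frac{1}{\frac{648515}{4}} = \frac{4}{648515}$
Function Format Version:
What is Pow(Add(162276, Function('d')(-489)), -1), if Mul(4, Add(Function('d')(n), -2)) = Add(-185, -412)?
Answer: Rational(4, 648515) ≈ 6.1679e-6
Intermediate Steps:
Function('d')(n) = Rational(-589, 4) (Function('d')(n) = Add(2, Mul(Rational(1, 4), Add(-185, -412))) = Add(2, Mul(Rational(1, 4), -597)) = Add(2, Rational(-597, 4)) = Rational(-589, 4))
Pow(Add(162276, Function('d')(-489)), -1) = Pow(Add(162276, Rational(-589, 4)), -1) = Pow(Rational(648515, 4), -1) = Rational(4, 648515)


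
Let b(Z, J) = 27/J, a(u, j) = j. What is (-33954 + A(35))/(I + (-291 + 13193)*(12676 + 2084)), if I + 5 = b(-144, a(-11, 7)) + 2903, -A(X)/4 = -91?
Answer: -235130/1333054953 ≈ -0.00017638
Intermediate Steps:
A(X) = 364 (A(X) = -4*(-91) = 364)
I = 20313/7 (I = -5 + (27/7 + 2903) = -5 + 20348/7 = 20313/7 ≈ 2901.9)
(-33954 + A(35))/(I + (-291 + 13193)*(12676 + 2084)) = (-33954 + 364)/(20313/7 + (-291 + 13193)*(12676 + 2084)) = -33590/(20313/7 + 12902*14760) = -33590/(20313/7 + 190433520) = -33590/1333054953/7 = -33590*7/1333054953 = -235130/1333054953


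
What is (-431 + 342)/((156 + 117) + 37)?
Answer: -89/310 ≈ -0.28710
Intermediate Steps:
(-431 + 342)/((156 + 117) + 37) = -89/(273 + 37) = -89/310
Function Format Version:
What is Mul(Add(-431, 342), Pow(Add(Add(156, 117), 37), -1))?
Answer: Rational(-89, 310) ≈ -0.28710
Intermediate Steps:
Mul(Add(-431, 342), Pow(Add(Add(156, 117), 37), -1)) = Mul(-89, Pow(Add(273, 37), -1)) = Mul(-89, Pow(310, -1)) = Mul(-89, Rational(1, 310)) = Rational(-89, 310)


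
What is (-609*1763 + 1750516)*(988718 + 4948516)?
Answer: 4018610895666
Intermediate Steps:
(-609*1763 + 1750516)*(988718 + 4948516) = (-1073667 + 1750516)*5937234 = 676849*5937234 = 4018610895666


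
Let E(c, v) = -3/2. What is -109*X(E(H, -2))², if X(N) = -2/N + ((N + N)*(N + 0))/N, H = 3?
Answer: -2725/9 ≈ -302.78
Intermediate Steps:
E(c, v) = -3/2 (E(c, v) = -3*½ = -3/2)
X(N) = -2/N + 2*N (X(N) = -2/N + ((2*N)*N)/N = -2/N + (2*N²)/N = -2/N + 2*N)
-109*X(E(H, -2))² = -109*(-2/(-3/2) + 2*(-3/2))² = -109*(-2*(-⅔) - 3)² = -109*(4/3 - 3)² = -109*(-5/3)² = -109*25/9 = -2725/9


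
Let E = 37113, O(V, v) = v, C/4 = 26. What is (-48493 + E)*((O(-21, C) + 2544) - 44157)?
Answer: 472372420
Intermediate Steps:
C = 104 (C = 4*26 = 104)
(-48493 + E)*((O(-21, C) + 2544) - 44157) = (-48493 + 37113)*((104 + 2544) - 44157) = -11380*(2648 - 44157) = -11380*(-41509) = 472372420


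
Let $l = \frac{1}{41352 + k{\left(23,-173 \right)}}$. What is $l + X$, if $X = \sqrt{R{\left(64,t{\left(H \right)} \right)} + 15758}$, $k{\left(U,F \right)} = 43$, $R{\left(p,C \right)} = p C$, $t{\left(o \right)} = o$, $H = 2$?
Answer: $\frac{1}{41395} + 13 \sqrt{94} \approx 126.04$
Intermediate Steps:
$R{\left(p,C \right)} = C p$
$X = 13 \sqrt{94}$ ($X = \sqrt{2 \cdot 64 + 15758} = \sqrt{128 + 15758} = \sqrt{15886} = 13 \sqrt{94} \approx 126.04$)
$l = \frac{1}{41395}$ ($l = \frac{1}{41352 + 43} = \frac{1}{41395} \approx 2.4158 \cdot 10^{-5}$)
$l + X = \frac{1}{41395} + 13 \sqrt{94}$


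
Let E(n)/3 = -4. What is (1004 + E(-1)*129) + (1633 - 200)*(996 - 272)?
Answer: 1036948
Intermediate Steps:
E(n) = -12 (E(n) = 3*(-4) = -12)
(1004 + E(-1)*129) + (1633 - 200)*(996 - 272) = (1004 - 12*129) + (1633 - 200)*(996 - 272) = (1004 - 1548) + 1433*724 = -544 + 1037492 = 1036948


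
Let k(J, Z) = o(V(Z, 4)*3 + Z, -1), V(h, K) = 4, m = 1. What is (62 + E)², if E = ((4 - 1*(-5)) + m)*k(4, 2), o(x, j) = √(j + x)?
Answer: 5144 + 1240*√13 ≈ 9614.9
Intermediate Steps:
k(J, Z) = √(11 + Z) (k(J, Z) = √(-1 + (4*3 + Z)) = √(-1 + (12 + Z)) = √(11 + Z))
E = 10*√13 (E = ((4 - 1*(-5)) + 1)*√(11 + 2) = ((4 + 5) + 1)*√13 = (9 + 1)*√13 = 10*√13 ≈ 36.056)
(62 + E)² = (62 + 10*√13)²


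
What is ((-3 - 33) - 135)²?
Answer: 29241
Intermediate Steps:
((-3 - 33) - 135)² = (-36 - 135)² = (-171)² = 29241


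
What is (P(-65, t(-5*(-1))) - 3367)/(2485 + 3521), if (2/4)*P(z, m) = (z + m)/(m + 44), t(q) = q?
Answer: -165103/294294 ≈ -0.56101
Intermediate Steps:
P(z, m) = 2*(m + z)/(44 + m) (P(z, m) = 2*((z + m)/(m + 44)) = 2*((m + z)/(44 + m)) = 2*(m + z)/(44 + m))
(P(-65, t(-5*(-1))) - 3367)/(2485 + 3521) = (2*(-5*(-1) - 65)/(44 - 5*(-1)) - 3367)/(2485 + 3521) = (2*(5 - 65)/(44 + 5) - 3367)/6006 = (2*(-60)/49 - 3367)*(1/6006) = (2*(1/49)*(-60) - 3367)*(1/6006) = (-120/49 - 3367)*(1/6006) = -165103/49*1/6006 = -165103/294294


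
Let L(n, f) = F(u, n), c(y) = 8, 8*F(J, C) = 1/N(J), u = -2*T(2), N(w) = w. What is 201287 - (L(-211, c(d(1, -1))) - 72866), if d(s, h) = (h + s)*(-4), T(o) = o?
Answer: 8772897/32 ≈ 2.7415e+5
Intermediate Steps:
d(s, h) = -4*h - 4*s
u = -4 (u = -2*2 = -4)
F(J, C) = 1/(8*J)
L(n, f) = -1/32 (L(n, f) = (⅛)/(-4) = (⅛)*(-¼) = -1/32)
201287 - (L(-211, c(d(1, -1))) - 72866) = 201287 - (-1/32 - 72866) = 201287 - 1*(-2331713/32) = 201287 + 2331713/32 = 8772897/32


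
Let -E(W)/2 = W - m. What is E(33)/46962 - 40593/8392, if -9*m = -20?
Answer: -8580802681/1773472968 ≈ -4.8384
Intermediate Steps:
m = 20/9 (m = -⅑*(-20) = 20/9 ≈ 2.2222)
E(W) = 40/9 - 2*W (E(W) = -2*(W - 1*20/9) = -2*(W - 20/9) = -2*(-20/9 + W) = 40/9 - 2*W)
E(33)/46962 - 40593/8392 = (40/9 - 2*33)/46962 - 40593/8392 = (40/9 - 66)*(1/46962) - 40593*1/8392 = -554/9*1/46962 - 40593/8392 = -277/211329 - 40593/8392 = -8580802681/1773472968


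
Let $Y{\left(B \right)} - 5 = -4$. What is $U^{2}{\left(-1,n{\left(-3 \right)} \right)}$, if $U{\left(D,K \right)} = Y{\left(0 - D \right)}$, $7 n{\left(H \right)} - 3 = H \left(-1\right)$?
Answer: $1$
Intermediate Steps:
$n{\left(H \right)} = \frac{3}{7} - \frac{H}{7}$ ($n{\left(H \right)} = \frac{3}{7} + \frac{H \left(-1\right)}{7} = \frac{3}{7} + \frac{\left(-1\right) H}{7} = \frac{3}{7} - \frac{H}{7}$)
$Y{\left(B \right)} = 1$ ($Y{\left(B \right)} = 5 - 4 = 1$)
$U{\left(D,K \right)} = 1$
$U^{2}{\left(-1,n{\left(-3 \right)} \right)} = 1^{2} = 1$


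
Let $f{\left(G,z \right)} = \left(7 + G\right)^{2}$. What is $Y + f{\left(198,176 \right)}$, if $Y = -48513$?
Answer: $-6488$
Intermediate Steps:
$Y + f{\left(198,176 \right)} = -48513 + \left(7 + 198\right)^{2} = -48513 + 205^{2} = -48513 + 42025 = -6488$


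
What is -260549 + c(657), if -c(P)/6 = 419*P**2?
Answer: -1085426135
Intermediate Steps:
c(P) = -2514*P**2
-260549 + c(657) = -260549 - 2514*657**2 = -260549 - 2514*431649 = -260549 - 1085165586 = -1085426135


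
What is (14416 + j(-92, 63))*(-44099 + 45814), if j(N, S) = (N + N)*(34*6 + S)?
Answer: -59531080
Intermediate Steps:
j(N, S) = 2*N*(204 + S) (j(N, S) = (2*N)*(204 + S) = 2*N*(204 + S))
(14416 + j(-92, 63))*(-44099 + 45814) = (14416 + 2*(-92)*(204 + 63))*(-44099 + 45814) = (14416 + 2*(-92)*267)*1715 = (14416 - 49128)*1715 = -34712*1715 = -59531080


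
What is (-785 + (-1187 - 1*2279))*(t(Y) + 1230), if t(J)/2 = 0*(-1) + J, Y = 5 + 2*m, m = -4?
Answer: -5203224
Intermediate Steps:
Y = -3 (Y = 5 + 2*(-4) = 5 - 8 = -3)
t(J) = 2*J (t(J) = 2*(0*(-1) + J) = 2*(0 + J) = 2*J)
(-785 + (-1187 - 1*2279))*(t(Y) + 1230) = (-785 + (-1187 - 1*2279))*(2*(-3) + 1230) = (-785 + (-1187 - 2279))*(-6 + 1230) = (-785 - 3466)*1224 = -4251*1224 = -5203224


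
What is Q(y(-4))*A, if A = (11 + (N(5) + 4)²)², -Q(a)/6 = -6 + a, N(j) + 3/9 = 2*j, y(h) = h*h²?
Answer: 443576000/27 ≈ 1.6429e+7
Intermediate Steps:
y(h) = h³
N(j) = -⅓ + 2*j
Q(a) = 36 - 6*a (Q(a) = -6*(-6 + a) = 36 - 6*a)
A = 3168400/81 (A = (11 + ((-⅓ + 2*5) + 4)²)² = (11 + ((-⅓ + 10) + 4)²)² = (11 + (29/3 + 4)²)² = (11 + (41/3)²)² = (11 + 1681/9)² = (1780/9)² = 3168400/81 ≈ 39116.)
Q(y(-4))*A = (36 - 6*(-4)³)*(3168400/81) = (36 - 6*(-64))*(3168400/81) = (36 + 384)*(3168400/81) = 420*(3168400/81) = 443576000/27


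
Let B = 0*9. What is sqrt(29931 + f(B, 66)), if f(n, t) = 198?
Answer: 11*sqrt(249) ≈ 173.58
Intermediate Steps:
B = 0
sqrt(29931 + f(B, 66)) = sqrt(29931 + 198) = sqrt(30129) = 11*sqrt(249)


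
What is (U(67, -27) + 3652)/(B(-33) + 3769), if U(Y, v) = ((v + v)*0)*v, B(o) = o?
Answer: 913/934 ≈ 0.97752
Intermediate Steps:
U(Y, v) = 0 (U(Y, v) = ((2*v)*0)*v = 0*v = 0)
(U(67, -27) + 3652)/(B(-33) + 3769) = (0 + 3652)/(-33 + 3769) = 3652/3736 = 3652*(1/3736) = 913/934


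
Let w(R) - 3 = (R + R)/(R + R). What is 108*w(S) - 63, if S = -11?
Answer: 369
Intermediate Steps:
w(R) = 4 (w(R) = 3 + (R + R)/(R + R) = 3 + (2*R)/((2*R)) = 3 + (2*R)*(1/(2*R)) = 3 + 1 = 4)
108*w(S) - 63 = 108*4 - 63 = 432 - 63 = 369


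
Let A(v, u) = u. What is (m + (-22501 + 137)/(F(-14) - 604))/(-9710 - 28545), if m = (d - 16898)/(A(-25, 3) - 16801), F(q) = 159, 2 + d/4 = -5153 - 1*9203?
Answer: -204373661/142980166525 ≈ -0.0014294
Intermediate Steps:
d = -57432 (d = -8 + 4*(-5153 - 1*9203) = -8 + 4*(-5153 - 9203) = -8 + 4*(-14356) = -8 - 57424 = -57432)
m = 37165/8399 (m = (-57432 - 16898)/(3 - 16801) = -74330/(-16798) = -74330*(-1/16798) = 37165/8399 ≈ 4.4249)
(m + (-22501 + 137)/(F(-14) - 604))/(-9710 - 28545) = (37165/8399 + (-22501 + 137)/(159 - 604))/(-9710 - 28545) = (37165/8399 - 22364/(-445))/(-38255) = (37165/8399 - 22364*(-1/445))*(-1/38255) = (37165/8399 + 22364/445)*(-1/38255) = (204373661/3737555)*(-1/38255) = -204373661/142980166525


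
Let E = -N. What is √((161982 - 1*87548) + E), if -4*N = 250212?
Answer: √136987 ≈ 370.12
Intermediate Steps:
N = -62553 (N = -¼*250212 = -62553)
E = 62553 (E = -1*(-62553) = 62553)
√((161982 - 1*87548) + E) = √((161982 - 1*87548) + 62553) = √((161982 - 87548) + 62553) = √(74434 + 62553) = √136987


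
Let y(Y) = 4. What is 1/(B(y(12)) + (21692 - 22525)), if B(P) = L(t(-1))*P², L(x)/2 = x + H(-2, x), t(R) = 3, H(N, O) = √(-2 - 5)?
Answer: -737/550337 - 32*I*√7/550337 ≈ -0.0013392 - 0.00015384*I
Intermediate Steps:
H(N, O) = I*√7 (H(N, O) = √(-7) = I*√7)
L(x) = 2*x + 2*I*√7 (L(x) = 2*(x + I*√7) = 2*x + 2*I*√7)
B(P) = P²*(6 + 2*I*√7) (B(P) = (2*3 + 2*I*√7)*P² = (6 + 2*I*√7)*P² = P²*(6 + 2*I*√7))
1/(B(y(12)) + (21692 - 22525)) = 1/(2*4²*(3 + I*√7) + (21692 - 22525)) = 1/(2*16*(3 + I*√7) - 833) = 1/((96 + 32*I*√7) - 833) = 1/(-737 + 32*I*√7)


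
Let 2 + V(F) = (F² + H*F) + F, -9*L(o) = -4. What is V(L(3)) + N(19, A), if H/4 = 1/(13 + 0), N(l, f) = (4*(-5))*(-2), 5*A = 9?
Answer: 40834/1053 ≈ 38.779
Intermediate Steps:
A = 9/5 (A = (⅕)*9 = 9/5 ≈ 1.8000)
N(l, f) = 40 (N(l, f) = -20*(-2) = 40)
H = 4/13 (H = 4/(13 + 0) = 4/13 ≈ 0.30769)
L(o) = 4/9 (L(o) = -⅑*(-4) = 4/9)
V(F) = -2 + F² + 17*F/13 (V(F) = -2 + ((F² + 4*F/13) + F) = -2 + (F² + 17*F/13) = -2 + F² + 17*F/13)
V(L(3)) + N(19, A) = (-2 + (4/9)² + (17/13)*(4/9)) + 40 = (-2 + 16/81 + 68/117) + 40 = -1286/1053 + 40 = 40834/1053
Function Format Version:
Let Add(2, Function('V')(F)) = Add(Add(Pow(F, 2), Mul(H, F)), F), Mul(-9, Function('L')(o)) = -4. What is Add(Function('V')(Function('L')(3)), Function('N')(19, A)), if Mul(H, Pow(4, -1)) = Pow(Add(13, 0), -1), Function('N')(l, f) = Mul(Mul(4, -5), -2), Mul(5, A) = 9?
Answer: Rational(40834, 1053) ≈ 38.779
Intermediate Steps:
A = Rational(9, 5) (A = Mul(Rational(1, 5), 9) = Rational(9, 5) ≈ 1.8000)
Function('N')(l, f) = 40 (Function('N')(l, f) = Mul(-20, -2) = 40)
H = Rational(4, 13) (H = Mul(4, Pow(Add(13, 0), -1)) = Mul(4, Pow(13, -1)) = Mul(4, Rational(1, 13)) = Rational(4, 13) ≈ 0.30769)
Function('L')(o) = Rational(4, 9) (Function('L')(o) = Mul(Rational(-1, 9), -4) = Rational(4, 9))
Function('V')(F) = Add(-2, Pow(F, 2), Mul(Rational(17, 13), F)) (Function('V')(F) = Add(-2, Add(Add(Pow(F, 2), Mul(Rational(4, 13), F)), F)) = Add(-2, Add(Pow(F, 2), Mul(Rational(17, 13), F))) = Add(-2, Pow(F, 2), Mul(Rational(17, 13), F)))
Add(Function('V')(Function('L')(3)), Function('N')(19, A)) = Add(Add(-2, Pow(Rational(4, 9), 2), Mul(Rational(17, 13), Rational(4, 9))), 40) = Add(Add(-2, Rational(16, 81), Rational(68, 117)), 40) = Add(Rational(-1286, 1053), 40) = Rational(40834, 1053)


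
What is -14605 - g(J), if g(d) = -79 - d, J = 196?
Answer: -14330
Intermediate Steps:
-14605 - g(J) = -14605 - (-79 - 1*196) = -14605 - (-79 - 196) = -14605 - 1*(-275) = -14605 + 275 = -14330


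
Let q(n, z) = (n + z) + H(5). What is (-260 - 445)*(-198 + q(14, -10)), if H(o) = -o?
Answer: 140295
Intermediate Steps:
q(n, z) = -5 + n + z (q(n, z) = (n + z) - 1*5 = (n + z) - 5 = -5 + n + z)
(-260 - 445)*(-198 + q(14, -10)) = (-260 - 445)*(-198 + (-5 + 14 - 10)) = -705*(-198 - 1) = -705*(-199) = 140295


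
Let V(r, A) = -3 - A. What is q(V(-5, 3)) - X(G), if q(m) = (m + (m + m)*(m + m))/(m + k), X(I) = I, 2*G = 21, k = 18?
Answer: 1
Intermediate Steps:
G = 21/2 (G = (½)*21 = 21/2 ≈ 10.500)
q(m) = (m + 4*m²)/(18 + m) (q(m) = (m + (m + m)*(m + m))/(m + 18) = (m + (2*m)*(2*m))/(18 + m) = (m + 4*m²)/(18 + m))
q(V(-5, 3)) - X(G) = (-3 - 1*3)*(1 + 4*(-3 - 1*3))/(18 + (-3 - 1*3)) - 1*21/2 = (-3 - 3)*(1 + 4*(-3 - 3))/(18 + (-3 - 3)) - 21/2 = -6*(1 + 4*(-6))/(18 - 6) - 21/2 = -6*(1 - 24)/12 - 21/2 = -6*1/12*(-23) - 21/2 = 23/2 - 21/2 = 1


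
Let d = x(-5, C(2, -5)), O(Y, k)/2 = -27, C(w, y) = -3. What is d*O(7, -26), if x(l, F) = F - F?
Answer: 0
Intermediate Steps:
x(l, F) = 0
O(Y, k) = -54 (O(Y, k) = 2*(-27) = -54)
d = 0
d*O(7, -26) = 0*(-54) = 0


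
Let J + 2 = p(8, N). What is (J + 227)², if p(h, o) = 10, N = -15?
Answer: 55225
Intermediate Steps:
J = 8 (J = -2 + 10 = 8)
(J + 227)² = (8 + 227)² = 235² = 55225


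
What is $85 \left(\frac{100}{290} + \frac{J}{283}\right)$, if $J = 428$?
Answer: $\frac{1295570}{8207} \approx 157.86$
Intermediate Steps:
$85 \left(\frac{100}{290} + \frac{J}{283}\right) = 85 \left(\frac{100}{290} + \frac{428}{283}\right) = 85 \left(100 \cdot \frac{1}{290} + 428 \cdot \frac{1}{283}\right) = 85 \left(\frac{10}{29} + \frac{428}{283}\right) = 85 \cdot \frac{15242}{8207} = \frac{1295570}{8207}$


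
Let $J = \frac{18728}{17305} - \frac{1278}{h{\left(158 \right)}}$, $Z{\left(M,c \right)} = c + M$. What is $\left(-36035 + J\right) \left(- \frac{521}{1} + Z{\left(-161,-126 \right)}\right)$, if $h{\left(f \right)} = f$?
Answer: $\frac{39812460140064}{1367095} \approx 2.9122 \cdot 10^{7}$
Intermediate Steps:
$Z{\left(M,c \right)} = M + c$
$J = - \frac{9578383}{1367095}$ ($J = \frac{18728}{17305} - \frac{1278}{158} = 18728 \cdot \frac{1}{17305} - \frac{639}{79} = \frac{18728}{17305} - \frac{639}{79} = - \frac{9578383}{1367095} \approx -7.0064$)
$\left(-36035 + J\right) \left(- \frac{521}{1} + Z{\left(-161,-126 \right)}\right) = \left(-36035 - \frac{9578383}{1367095}\right) \left(- \frac{521}{1} - 287\right) = - \frac{49272846708 \left(\left(-521\right) 1 - 287\right)}{1367095} = - \frac{49272846708 \left(-521 - 287\right)}{1367095} = \left(- \frac{49272846708}{1367095}\right) \left(-808\right) = \frac{39812460140064}{1367095}$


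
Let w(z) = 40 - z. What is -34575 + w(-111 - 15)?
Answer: -34409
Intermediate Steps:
-34575 + w(-111 - 15) = -34575 + (40 - (-111 - 15)) = -34575 + (40 - 1*(-126)) = -34575 + (40 + 126) = -34575 + 166 = -34409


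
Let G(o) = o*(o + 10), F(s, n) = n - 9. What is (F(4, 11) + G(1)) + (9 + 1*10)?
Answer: 32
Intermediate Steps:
F(s, n) = -9 + n
G(o) = o*(10 + o)
(F(4, 11) + G(1)) + (9 + 1*10) = ((-9 + 11) + 1*(10 + 1)) + (9 + 1*10) = (2 + 1*11) + (9 + 10) = (2 + 11) + 19 = 13 + 19 = 32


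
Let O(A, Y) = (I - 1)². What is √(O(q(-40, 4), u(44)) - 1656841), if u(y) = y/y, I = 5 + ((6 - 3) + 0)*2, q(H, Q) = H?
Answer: I*√1656741 ≈ 1287.1*I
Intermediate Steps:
I = 11 (I = 5 + (3 + 0)*2 = 5 + 3*2 = 5 + 6 = 11)
u(y) = 1
O(A, Y) = 100 (O(A, Y) = (11 - 1)² = 10² = 100)
√(O(q(-40, 4), u(44)) - 1656841) = √(100 - 1656841) = √(-1656741) = I*√1656741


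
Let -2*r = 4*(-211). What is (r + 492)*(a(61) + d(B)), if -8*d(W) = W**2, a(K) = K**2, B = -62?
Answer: 2961817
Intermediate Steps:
r = 422 (r = -2*(-211) = -1/2*(-844) = 422)
d(W) = -W**2/8
(r + 492)*(a(61) + d(B)) = (422 + 492)*(61**2 - 1/8*(-62)**2) = 914*(3721 - 1/8*3844) = 914*(3721 - 961/2) = 914*(6481/2) = 2961817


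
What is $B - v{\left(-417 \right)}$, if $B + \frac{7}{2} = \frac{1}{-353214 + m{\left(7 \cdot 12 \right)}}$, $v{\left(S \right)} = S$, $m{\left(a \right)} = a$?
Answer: $\frac{73009627}{176565} \approx 413.5$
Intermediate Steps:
$B = - \frac{617978}{176565}$ ($B = - \frac{7}{2} + \frac{1}{-353214 + 7 \cdot 12} = - \frac{7}{2} + \frac{1}{-353214 + 84} = - \frac{7}{2} + \frac{1}{-353130} = - \frac{7}{2} - \frac{1}{353130} = - \frac{617978}{176565} \approx -3.5$)
$B - v{\left(-417 \right)} = - \frac{617978}{176565} - -417 = - \frac{617978}{176565} + 417 = \frac{73009627}{176565}$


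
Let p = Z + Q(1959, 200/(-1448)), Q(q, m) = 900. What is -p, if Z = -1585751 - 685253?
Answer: 2270104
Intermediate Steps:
Z = -2271004
p = -2270104 (p = -2271004 + 900 = -2270104)
-p = -1*(-2270104) = 2270104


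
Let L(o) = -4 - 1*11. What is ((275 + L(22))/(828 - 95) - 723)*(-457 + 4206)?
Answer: -1985841551/733 ≈ -2.7092e+6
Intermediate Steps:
L(o) = -15 (L(o) = -4 - 11 = -15)
((275 + L(22))/(828 - 95) - 723)*(-457 + 4206) = ((275 - 15)/(828 - 95) - 723)*(-457 + 4206) = (260/733 - 723)*3749 = -529699/733*3749 = -1985841551/733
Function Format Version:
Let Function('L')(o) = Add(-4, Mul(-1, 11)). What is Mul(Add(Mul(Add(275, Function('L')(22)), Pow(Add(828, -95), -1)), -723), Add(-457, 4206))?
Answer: Rational(-1985841551, 733) ≈ -2.7092e+6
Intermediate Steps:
Function('L')(o) = -15 (Function('L')(o) = Add(-4, -11) = -15)
Mul(Add(Mul(Add(275, Function('L')(22)), Pow(Add(828, -95), -1)), -723), Add(-457, 4206)) = Mul(Add(Mul(Add(275, -15), Pow(Add(828, -95), -1)), -723), Add(-457, 4206)) = Mul(Add(Mul(260, Pow(733, -1)), -723), 3749) = Mul(Add(Mul(260, Rational(1, 733)), -723), 3749) = Mul(Add(Rational(260, 733), -723), 3749) = Mul(Rational(-529699, 733), 3749) = Rational(-1985841551, 733)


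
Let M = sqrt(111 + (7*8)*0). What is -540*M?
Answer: -540*sqrt(111) ≈ -5689.3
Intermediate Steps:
M = sqrt(111) (M = sqrt(111 + 56*0) = sqrt(111 + 0) = sqrt(111) ≈ 10.536)
-540*M = -540*sqrt(111)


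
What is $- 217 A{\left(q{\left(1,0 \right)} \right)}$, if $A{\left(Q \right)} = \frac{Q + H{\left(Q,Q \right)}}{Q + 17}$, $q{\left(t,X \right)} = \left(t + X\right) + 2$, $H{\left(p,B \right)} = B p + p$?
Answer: $- \frac{651}{4} \approx -162.75$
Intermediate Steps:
$H{\left(p,B \right)} = p + B p$
$q{\left(t,X \right)} = 2 + X + t$ ($q{\left(t,X \right)} = \left(X + t\right) + 2 = 2 + X + t$)
$A{\left(Q \right)} = \frac{Q + Q \left(1 + Q\right)}{17 + Q}$ ($A{\left(Q \right)} = \frac{Q + Q \left(1 + Q\right)}{Q + 17} = \frac{Q + Q \left(1 + Q\right)}{17 + Q}$)
$- 217 A{\left(q{\left(1,0 \right)} \right)} = - 217 \frac{\left(2 + 0 + 1\right) \left(2 + \left(2 + 0 + 1\right)\right)}{17 + \left(2 + 0 + 1\right)} = - 217 \frac{3 \left(2 + 3\right)}{17 + 3} = - 217 \cdot 3 \cdot \frac{1}{20} \cdot 5 = \left(-217\right) \frac{3}{4} = - \frac{651}{4}$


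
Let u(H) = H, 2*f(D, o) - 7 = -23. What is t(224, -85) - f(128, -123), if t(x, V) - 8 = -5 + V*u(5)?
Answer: -414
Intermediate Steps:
f(D, o) = -8 (f(D, o) = 7/2 + (1/2)*(-23) = 7/2 - 23/2 = -8)
t(x, V) = 3 + 5*V (t(x, V) = 8 + (-5 + V*5) = 8 + (-5 + 5*V) = 3 + 5*V)
t(224, -85) - f(128, -123) = (3 + 5*(-85)) - 1*(-8) = (3 - 425) + 8 = -422 + 8 = -414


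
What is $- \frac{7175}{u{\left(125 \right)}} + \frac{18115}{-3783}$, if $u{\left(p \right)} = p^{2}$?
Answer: $- \frac{12407596}{2364375} \approx -5.2477$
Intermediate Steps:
$- \frac{7175}{u{\left(125 \right)}} + \frac{18115}{-3783} = - \frac{7175}{125^{2}} + \frac{18115}{-3783} = - \frac{7175}{15625} + 18115 \left(- \frac{1}{3783}\right) = \left(-7175\right) \frac{1}{15625} - \frac{18115}{3783} = - \frac{287}{625} - \frac{18115}{3783} = - \frac{12407596}{2364375}$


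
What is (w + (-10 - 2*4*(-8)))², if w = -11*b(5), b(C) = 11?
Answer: 4489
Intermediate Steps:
w = -121 (w = -11*11 = -121)
(w + (-10 - 2*4*(-8)))² = (-121 + (-10 - 2*4*(-8)))² = (-121 + (-10 - 8*(-8)))² = (-121 + (-10 + 64))² = (-121 + 54)² = (-67)² = 4489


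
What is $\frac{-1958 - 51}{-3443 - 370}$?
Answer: $\frac{49}{93} \approx 0.52688$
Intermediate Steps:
$\frac{-1958 - 51}{-3443 - 370} = - \frac{2009}{-3443 + \left(-1720 + 1350\right)} = - \frac{2009}{-3443 - 370} = - \frac{2009}{-3813} = \left(-2009\right) \left(- \frac{1}{3813}\right) = \frac{49}{93}$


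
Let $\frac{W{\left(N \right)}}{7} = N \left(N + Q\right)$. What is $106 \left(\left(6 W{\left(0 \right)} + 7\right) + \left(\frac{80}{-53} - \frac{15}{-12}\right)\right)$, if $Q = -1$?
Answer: $\frac{1429}{2} \approx 714.5$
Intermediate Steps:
$W{\left(N \right)} = 7 N \left(-1 + N\right)$ ($W{\left(N \right)} = 7 N \left(N - 1\right) = 7 N \left(-1 + N\right)$)
$106 \left(\left(6 W{\left(0 \right)} + 7\right) + \left(\frac{80}{-53} - \frac{15}{-12}\right)\right) = 106 \left(\left(6 \cdot 7 \cdot 0 \left(-1 + 0\right) + 7\right) + \left(\frac{80}{-53} - \frac{15}{-12}\right)\right) = 106 \left(\left(6 \cdot 7 \cdot 0 \left(-1\right) + 7\right) + \left(80 \left(- \frac{1}{53}\right) - - \frac{5}{4}\right)\right) = 106 \left(\left(6 \cdot 0 + 7\right) + \left(- \frac{80}{53} + \frac{5}{4}\right)\right) = 106 \left(\left(0 + 7\right) - \frac{55}{212}\right) = 106 \left(7 - \frac{55}{212}\right) = 106 \cdot \frac{1429}{212} = \frac{1429}{2}$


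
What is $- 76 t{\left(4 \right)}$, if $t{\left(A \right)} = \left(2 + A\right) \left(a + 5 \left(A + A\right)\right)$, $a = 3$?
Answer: $-19608$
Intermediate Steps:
$t{\left(A \right)} = \left(2 + A\right) \left(3 + 10 A\right)$ ($t{\left(A \right)} = \left(2 + A\right) \left(3 + 5 \left(A + A\right)\right) = \left(2 + A\right) \left(3 + 5 \cdot 2 A\right) = \left(2 + A\right) \left(3 + 10 A\right)$)
$- 76 t{\left(4 \right)} = - 76 \left(6 + 10 \cdot 4^{2} + 23 \cdot 4\right) = - 76 \left(6 + 10 \cdot 16 + 92\right) = - 76 \left(6 + 160 + 92\right) = \left(-76\right) 258 = -19608$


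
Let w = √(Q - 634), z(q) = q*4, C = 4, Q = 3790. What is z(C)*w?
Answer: 32*√789 ≈ 898.85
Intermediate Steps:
z(q) = 4*q
w = 2*√789 (w = √(3790 - 634) = √3156 = 2*√789 ≈ 56.178)
z(C)*w = (4*4)*(2*√789) = 16*(2*√789) = 32*√789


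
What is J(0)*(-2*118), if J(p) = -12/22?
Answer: 1416/11 ≈ 128.73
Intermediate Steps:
J(p) = -6/11 (J(p) = -12*1/22 = -6/11)
J(0)*(-2*118) = -(-12)*118/11 = -6/11*(-236) = 1416/11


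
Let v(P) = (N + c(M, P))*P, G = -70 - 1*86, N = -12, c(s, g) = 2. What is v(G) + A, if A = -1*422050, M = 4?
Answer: -420490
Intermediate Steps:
G = -156 (G = -70 - 86 = -156)
A = -422050
v(P) = -10*P (v(P) = (-12 + 2)*P = -10*P)
v(G) + A = -10*(-156) - 422050 = 1560 - 422050 = -420490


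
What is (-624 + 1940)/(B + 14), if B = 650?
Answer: 329/166 ≈ 1.9819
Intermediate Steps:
(-624 + 1940)/(B + 14) = (-624 + 1940)/(650 + 14) = 1316/664 = 1316*(1/664) = 329/166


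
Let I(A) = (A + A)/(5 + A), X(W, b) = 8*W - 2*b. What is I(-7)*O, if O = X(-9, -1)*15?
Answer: -7350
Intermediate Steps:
X(W, b) = -2*b + 8*W
I(A) = 2*A/(5 + A) (I(A) = (2*A)/(5 + A) = 2*A/(5 + A))
O = -1050 (O = (-2*(-1) + 8*(-9))*15 = (2 - 72)*15 = -70*15 = -1050)
I(-7)*O = (2*(-7)/(5 - 7))*(-1050) = (2*(-7)/(-2))*(-1050) = (2*(-7)*(-½))*(-1050) = 7*(-1050) = -7350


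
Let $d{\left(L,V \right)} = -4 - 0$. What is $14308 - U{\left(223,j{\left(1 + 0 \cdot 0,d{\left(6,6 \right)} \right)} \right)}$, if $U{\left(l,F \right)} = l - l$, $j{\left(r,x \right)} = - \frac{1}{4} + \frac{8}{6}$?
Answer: $14308$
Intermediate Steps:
$d{\left(L,V \right)} = -4$ ($d{\left(L,V \right)} = -4 + 0 = -4$)
$j{\left(r,x \right)} = \frac{13}{12}$ ($j{\left(r,x \right)} = \left(-1\right) \frac{1}{4} + 8 \cdot \frac{1}{6} = - \frac{1}{4} + \frac{4}{3} = \frac{13}{12}$)
$U{\left(l,F \right)} = 0$
$14308 - U{\left(223,j{\left(1 + 0 \cdot 0,d{\left(6,6 \right)} \right)} \right)} = 14308 - 0 = 14308 + 0 = 14308$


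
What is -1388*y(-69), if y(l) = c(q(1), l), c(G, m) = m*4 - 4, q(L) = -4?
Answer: 388640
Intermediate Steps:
c(G, m) = -4 + 4*m (c(G, m) = 4*m - 4 = -4 + 4*m)
y(l) = -4 + 4*l
-1388*y(-69) = -1388*(-4 + 4*(-69)) = -1388*(-4 - 276) = -1388*(-280) = 388640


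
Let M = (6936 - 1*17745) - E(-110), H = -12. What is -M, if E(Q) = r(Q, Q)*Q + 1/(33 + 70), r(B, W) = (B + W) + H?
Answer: 3741888/103 ≈ 36329.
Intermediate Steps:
r(B, W) = -12 + B + W (r(B, W) = (B + W) - 12 = -12 + B + W)
E(Q) = 1/103 + Q*(-12 + 2*Q) (E(Q) = (-12 + Q + Q)*Q + 1/(33 + 70) = (-12 + 2*Q)*Q + 1/103 = Q*(-12 + 2*Q) + 1/103 = 1/103 + Q*(-12 + 2*Q))
M = -3741888/103 (M = (6936 - 1*17745) - (1/103 + 2*(-110)*(-6 - 110)) = (6936 - 17745) - (1/103 + 2*(-110)*(-116)) = -10809 - (1/103 + 25520) = -10809 - 1*2628561/103 = -10809 - 2628561/103 = -3741888/103 ≈ -36329.)
-M = -1*(-3741888/103) = 3741888/103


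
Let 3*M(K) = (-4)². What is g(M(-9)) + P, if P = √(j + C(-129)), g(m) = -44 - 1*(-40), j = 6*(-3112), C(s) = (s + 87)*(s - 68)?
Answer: -4 + I*√10398 ≈ -4.0 + 101.97*I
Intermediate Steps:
C(s) = (-68 + s)*(87 + s) (C(s) = (87 + s)*(-68 + s) = (-68 + s)*(87 + s))
j = -18672
M(K) = 16/3 (M(K) = (⅓)*(-4)² = (⅓)*16 = 16/3)
g(m) = -4 (g(m) = -44 + 40 = -4)
P = I*√10398 (P = √(-18672 + (-5916 + (-129)² + 19*(-129))) = √(-18672 + (-5916 + 16641 - 2451)) = √(-18672 + 8274) = √(-10398) = I*√10398 ≈ 101.97*I)
g(M(-9)) + P = -4 + I*√10398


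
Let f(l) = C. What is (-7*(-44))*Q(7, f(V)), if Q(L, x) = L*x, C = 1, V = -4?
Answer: 2156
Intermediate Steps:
f(l) = 1
(-7*(-44))*Q(7, f(V)) = (-7*(-44))*(7*1) = 308*7 = 2156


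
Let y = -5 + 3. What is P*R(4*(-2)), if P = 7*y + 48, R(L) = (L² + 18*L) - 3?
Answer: -2822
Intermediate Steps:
y = -2
R(L) = -3 + L² + 18*L
P = 34 (P = 7*(-2) + 48 = -14 + 48 = 34)
P*R(4*(-2)) = 34*(-3 + (4*(-2))² + 18*(4*(-2))) = 34*(-3 + (-8)² + 18*(-8)) = 34*(-3 + 64 - 144) = 34*(-83) = -2822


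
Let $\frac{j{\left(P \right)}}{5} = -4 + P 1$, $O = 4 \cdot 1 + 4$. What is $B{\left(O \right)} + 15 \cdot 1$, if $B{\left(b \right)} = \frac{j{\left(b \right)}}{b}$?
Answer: $\frac{35}{2} \approx 17.5$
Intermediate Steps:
$O = 8$ ($O = 4 + 4 = 8$)
$j{\left(P \right)} = -20 + 5 P$ ($j{\left(P \right)} = 5 \left(-4 + P 1\right) = 5 \left(-4 + P\right) = -20 + 5 P$)
$B{\left(b \right)} = \frac{-20 + 5 b}{b}$
$B{\left(O \right)} + 15 \cdot 1 = \left(5 - \frac{20}{8}\right) + 15 \cdot 1 = \left(5 - \frac{5}{2}\right) + 15 = \frac{5}{2} + 15 = \frac{35}{2}$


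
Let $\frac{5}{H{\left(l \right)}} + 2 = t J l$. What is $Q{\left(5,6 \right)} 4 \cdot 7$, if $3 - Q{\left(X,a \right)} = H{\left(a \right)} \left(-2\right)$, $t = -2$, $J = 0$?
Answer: $-56$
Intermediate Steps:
$H{\left(l \right)} = - \frac{5}{2}$ ($H{\left(l \right)} = \frac{5}{-2 + \left(-2\right) 0 l} = \frac{5}{-2 + 0 l} = \frac{5}{-2 + 0} = \frac{5}{-2} = 5 \left(- \frac{1}{2}\right) = - \frac{5}{2}$)
$Q{\left(X,a \right)} = -2$ ($Q{\left(X,a \right)} = 3 - \left(- \frac{5}{2}\right) \left(-2\right) = 3 - 5 = -2$)
$Q{\left(5,6 \right)} 4 \cdot 7 = \left(-2\right) 4 \cdot 7 = \left(-8\right) 7 = -56$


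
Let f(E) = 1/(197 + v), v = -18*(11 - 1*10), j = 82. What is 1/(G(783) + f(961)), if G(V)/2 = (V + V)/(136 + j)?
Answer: 19511/280423 ≈ 0.069577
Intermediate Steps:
v = -18 (v = -18*(11 - 10) = -18*1 = -18)
G(V) = 2*V/109 (G(V) = 2*((V + V)/(136 + 82)) = 2*((2*V)/218) = 2*((2*V)*(1/218)) = 2*(V/109) = 2*V/109)
f(E) = 1/179 (f(E) = 1/(197 - 18) = 1/179)
1/(G(783) + f(961)) = 1/((2/109)*783 + 1/179) = 1/(1566/109 + 1/179) = 1/(280423/19511) = 19511/280423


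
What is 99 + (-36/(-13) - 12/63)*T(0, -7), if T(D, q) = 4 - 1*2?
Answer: 28435/273 ≈ 104.16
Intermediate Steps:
T(D, q) = 2 (T(D, q) = 4 - 2 = 2)
99 + (-36/(-13) - 12/63)*T(0, -7) = 99 + (-36/(-13) - 12/63)*2 = 99 + (-36*(-1/13) - 12*1/63)*2 = 99 + (36/13 - 4/21)*2 = 99 + (704/273)*2 = 99 + 1408/273 = 28435/273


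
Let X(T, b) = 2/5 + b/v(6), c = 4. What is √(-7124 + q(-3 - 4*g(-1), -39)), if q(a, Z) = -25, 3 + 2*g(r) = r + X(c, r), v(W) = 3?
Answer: I*√7149 ≈ 84.552*I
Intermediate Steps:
X(T, b) = ⅖ + b/3 (X(T, b) = 2/5 + b/3 = 2*(⅕) + b*(⅓) = ⅖ + b/3)
g(r) = -13/10 + 2*r/3 (g(r) = -3/2 + (r + (⅖ + r/3))/2 = -3/2 + (⅖ + 4*r/3)/2 = -3/2 + (⅕ + 2*r/3) = -13/10 + 2*r/3)
√(-7124 + q(-3 - 4*g(-1), -39)) = √(-7124 - 25) = √(-7149) = I*√7149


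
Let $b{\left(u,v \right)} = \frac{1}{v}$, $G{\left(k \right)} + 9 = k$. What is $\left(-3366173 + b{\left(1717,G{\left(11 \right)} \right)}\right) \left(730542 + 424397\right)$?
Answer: $- \frac{7775447801955}{2} \approx -3.8877 \cdot 10^{12}$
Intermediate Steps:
$G{\left(k \right)} = -9 + k$
$\left(-3366173 + b{\left(1717,G{\left(11 \right)} \right)}\right) \left(730542 + 424397\right) = \left(-3366173 + \frac{1}{-9 + 11}\right) \left(730542 + 424397\right) = \left(-3366173 + \frac{1}{2}\right) 1154939 = \left(- \frac{6732345}{2}\right) 1154939 = - \frac{7775447801955}{2}$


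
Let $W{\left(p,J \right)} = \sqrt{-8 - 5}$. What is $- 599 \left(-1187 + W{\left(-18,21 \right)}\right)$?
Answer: $711013 - 599 i \sqrt{13} \approx 7.1101 \cdot 10^{5} - 2159.7 i$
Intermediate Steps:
$W{\left(p,J \right)} = i \sqrt{13}$ ($W{\left(p,J \right)} = \sqrt{-13} = i \sqrt{13}$)
$- 599 \left(-1187 + W{\left(-18,21 \right)}\right) = - 599 \left(-1187 + i \sqrt{13}\right) = 711013 - 599 i \sqrt{13}$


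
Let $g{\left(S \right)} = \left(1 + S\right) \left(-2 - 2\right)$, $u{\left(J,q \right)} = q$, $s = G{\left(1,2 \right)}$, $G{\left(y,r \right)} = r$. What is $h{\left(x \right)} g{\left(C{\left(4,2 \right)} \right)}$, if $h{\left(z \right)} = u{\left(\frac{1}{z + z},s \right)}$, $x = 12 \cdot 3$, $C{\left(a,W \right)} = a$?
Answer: $-40$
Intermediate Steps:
$s = 2$
$x = 36$
$h{\left(z \right)} = 2$
$g{\left(S \right)} = -4 - 4 S$ ($g{\left(S \right)} = \left(1 + S\right) \left(-4\right) = -4 - 4 S$)
$h{\left(x \right)} g{\left(C{\left(4,2 \right)} \right)} = 2 \left(-4 - 16\right) = 2 \left(-20\right) = -40$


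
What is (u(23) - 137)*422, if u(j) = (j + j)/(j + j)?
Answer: -57392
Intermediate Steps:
u(j) = 1 (u(j) = (2*j)/((2*j)) = (2*j)*(1/(2*j)) = 1)
(u(23) - 137)*422 = (1 - 137)*422 = -136*422 = -57392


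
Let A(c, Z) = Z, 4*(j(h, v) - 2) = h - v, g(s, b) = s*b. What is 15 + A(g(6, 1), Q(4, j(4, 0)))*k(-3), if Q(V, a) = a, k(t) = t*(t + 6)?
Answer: -12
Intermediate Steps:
g(s, b) = b*s
k(t) = t*(6 + t)
j(h, v) = 2 - v/4 + h/4 (j(h, v) = 2 + (h - v)/4 = 2 + (-v/4 + h/4) = 2 - v/4 + h/4)
15 + A(g(6, 1), Q(4, j(4, 0)))*k(-3) = 15 + (2 - ¼*0 + (¼)*4)*(-3*(6 - 3)) = 15 + (2 + 0 + 1)*(-3*3) = 15 + 3*(-9) = 15 - 27 = -12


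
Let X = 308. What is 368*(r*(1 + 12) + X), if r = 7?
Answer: 146832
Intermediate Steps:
368*(r*(1 + 12) + X) = 368*(7*(1 + 12) + 308) = 368*(7*13 + 308) = 368*(91 + 308) = 368*399 = 146832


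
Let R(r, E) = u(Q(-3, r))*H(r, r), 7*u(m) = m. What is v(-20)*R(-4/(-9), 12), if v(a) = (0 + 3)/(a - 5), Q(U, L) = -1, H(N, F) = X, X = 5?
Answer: 3/35 ≈ 0.085714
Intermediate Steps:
H(N, F) = 5
u(m) = m/7
v(a) = 3/(-5 + a)
R(r, E) = -5/7 (R(r, E) = ((⅐)*(-1))*5 = -⅐*5 = -5/7)
v(-20)*R(-4/(-9), 12) = (3/(-5 - 20))*(-5/7) = (3/(-25))*(-5/7) = (3*(-1/25))*(-5/7) = -3/25*(-5/7) = 3/35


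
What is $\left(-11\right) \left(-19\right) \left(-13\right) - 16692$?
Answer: $-19409$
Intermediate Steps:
$\left(-11\right) \left(-19\right) \left(-13\right) - 16692 = 209 \left(-13\right) - 16692 = -2717 - 16692 = -19409$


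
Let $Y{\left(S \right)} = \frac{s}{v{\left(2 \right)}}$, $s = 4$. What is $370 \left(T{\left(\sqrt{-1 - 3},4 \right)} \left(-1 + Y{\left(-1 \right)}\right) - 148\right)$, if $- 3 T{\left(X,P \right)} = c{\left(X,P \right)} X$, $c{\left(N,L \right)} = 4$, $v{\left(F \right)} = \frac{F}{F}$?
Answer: $-54760 - 2960 i \approx -54760.0 - 2960.0 i$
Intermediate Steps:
$v{\left(F \right)} = 1$
$Y{\left(S \right)} = 4$ ($Y{\left(S \right)} = \frac{4}{1} = 4 \cdot 1 = 4$)
$T{\left(X,P \right)} = - \frac{4 X}{3}$
$370 \left(T{\left(\sqrt{-1 - 3},4 \right)} \left(-1 + Y{\left(-1 \right)}\right) - 148\right) = 370 \left(- \frac{4 \sqrt{-1 - 3}}{3} \left(-1 + 4\right) - 148\right) = 370 \left(- \frac{4 \sqrt{-4}}{3} \cdot 3 - 148\right) = 370 \left(- \frac{4 \cdot 2 i}{3} \cdot 3 - 148\right) = 370 \left(- \frac{8 i}{3} \cdot 3 - 148\right) = 370 \left(- 8 i - 148\right) = 370 \left(-148 - 8 i\right) = -54760 - 2960 i$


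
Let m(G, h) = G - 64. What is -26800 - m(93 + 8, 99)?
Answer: -26837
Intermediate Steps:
m(G, h) = -64 + G
-26800 - m(93 + 8, 99) = -26800 - (-64 + (93 + 8)) = -26800 - (-64 + 101) = -26800 - 1*37 = -26800 - 37 = -26837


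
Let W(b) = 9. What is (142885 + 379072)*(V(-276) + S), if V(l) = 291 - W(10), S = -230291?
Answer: -120054807613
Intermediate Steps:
V(l) = 282 (V(l) = 291 - 1*9 = 291 - 9 = 282)
(142885 + 379072)*(V(-276) + S) = (142885 + 379072)*(282 - 230291) = 521957*(-230009) = -120054807613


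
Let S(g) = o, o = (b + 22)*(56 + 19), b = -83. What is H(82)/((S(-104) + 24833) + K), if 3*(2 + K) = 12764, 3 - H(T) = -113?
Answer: 87/18383 ≈ 0.0047326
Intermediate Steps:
o = -4575 (o = (-83 + 22)*(56 + 19) = -61*75 = -4575)
H(T) = 116 (H(T) = 3 - 1*(-113) = 3 + 113 = 116)
S(g) = -4575
K = 12758/3 (K = -2 + (1/3)*12764 = -2 + 12764/3 = 12758/3 ≈ 4252.7)
H(82)/((S(-104) + 24833) + K) = 116/((-4575 + 24833) + 12758/3) = 116/(20258 + 12758/3) = 116/(73532/3) = 116*(3/73532) = 87/18383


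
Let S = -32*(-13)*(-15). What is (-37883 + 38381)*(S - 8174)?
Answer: -7178172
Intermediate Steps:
S = -6240 (S = 416*(-15) = -6240)
(-37883 + 38381)*(S - 8174) = (-37883 + 38381)*(-6240 - 8174) = 498*(-14414) = -7178172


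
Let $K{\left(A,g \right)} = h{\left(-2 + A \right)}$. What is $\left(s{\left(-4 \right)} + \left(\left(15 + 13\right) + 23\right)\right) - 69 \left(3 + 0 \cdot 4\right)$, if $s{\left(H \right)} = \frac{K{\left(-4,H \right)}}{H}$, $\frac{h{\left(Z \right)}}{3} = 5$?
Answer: $- \frac{639}{4} \approx -159.75$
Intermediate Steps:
$h{\left(Z \right)} = 15$ ($h{\left(Z \right)} = 3 \cdot 5 = 15$)
$K{\left(A,g \right)} = 15$
$s{\left(H \right)} = \frac{15}{H}$
$\left(s{\left(-4 \right)} + \left(\left(15 + 13\right) + 23\right)\right) - 69 \left(3 + 0 \cdot 4\right) = \left(\frac{15}{-4} + \left(\left(15 + 13\right) + 23\right)\right) - 69 \left(3 + 0 \cdot 4\right) = \left(15 \left(- \frac{1}{4}\right) + \left(28 + 23\right)\right) - 69 \left(3 + 0\right) = \left(- \frac{15}{4} + 51\right) - 207 = \frac{189}{4} - 207 = - \frac{639}{4}$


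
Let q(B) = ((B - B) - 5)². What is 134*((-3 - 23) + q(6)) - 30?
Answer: -164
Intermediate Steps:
q(B) = 25 (q(B) = (0 - 5)² = (-5)² = 25)
134*((-3 - 23) + q(6)) - 30 = 134*((-3 - 23) + 25) - 30 = 134*(-26 + 25) - 30 = 134*(-1) - 30 = -134 - 30 = -164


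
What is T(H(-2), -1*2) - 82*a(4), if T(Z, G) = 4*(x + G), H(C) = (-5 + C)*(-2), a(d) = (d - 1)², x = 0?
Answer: -746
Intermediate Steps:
a(d) = (-1 + d)²
H(C) = 10 - 2*C
T(Z, G) = 4*G (T(Z, G) = 4*(0 + G) = 4*G)
T(H(-2), -1*2) - 82*a(4) = 4*(-1*2) - 82*(-1 + 4)² = 4*(-2) - 82*3² = -8 - 82*9 = -8 - 738 = -746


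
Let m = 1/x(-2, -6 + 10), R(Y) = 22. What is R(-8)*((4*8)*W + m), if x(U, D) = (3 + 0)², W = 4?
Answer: 25366/9 ≈ 2818.4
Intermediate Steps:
x(U, D) = 9 (x(U, D) = 3² = 9)
m = ⅑ (m = 1/9 = ⅑ ≈ 0.11111)
R(-8)*((4*8)*W + m) = 22*((4*8)*4 + ⅑) = 22*(32*4 + ⅑) = 22*(128 + ⅑) = 22*(1153/9) = 25366/9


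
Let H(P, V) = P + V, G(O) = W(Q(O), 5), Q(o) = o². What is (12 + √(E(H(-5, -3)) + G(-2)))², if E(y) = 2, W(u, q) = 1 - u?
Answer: (12 + I)² ≈ 143.0 + 24.0*I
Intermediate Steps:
G(O) = 1 - O²
(12 + √(E(H(-5, -3)) + G(-2)))² = (12 + √(2 + (1 - 1*(-2)²)))² = (12 + √(2 + (1 - 1*4)))² = (12 + √(2 + (1 - 4)))² = (12 + √(2 - 3))² = (12 + √(-1))² = (12 + I)²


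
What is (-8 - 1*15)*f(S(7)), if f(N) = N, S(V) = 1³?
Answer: -23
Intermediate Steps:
S(V) = 1
(-8 - 1*15)*f(S(7)) = (-8 - 1*15)*1 = (-8 - 15)*1 = -23*1 = -23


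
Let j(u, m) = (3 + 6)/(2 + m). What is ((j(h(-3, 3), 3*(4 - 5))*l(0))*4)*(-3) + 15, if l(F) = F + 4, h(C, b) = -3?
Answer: 447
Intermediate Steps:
l(F) = 4 + F
j(u, m) = 9/(2 + m)
((j(h(-3, 3), 3*(4 - 5))*l(0))*4)*(-3) + 15 = (((9/(2 + 3*(4 - 5)))*(4 + 0))*4)*(-3) + 15 = (((9/(2 + 3*(-1)))*4)*4)*(-3) + 15 = (((9/(2 - 3))*4)*4)*(-3) + 15 = (((9/(-1))*4)*4)*(-3) + 15 = (((9*(-1))*4)*4)*(-3) + 15 = (-9*4*4)*(-3) + 15 = -36*4*(-3) + 15 = -144*(-3) + 15 = 432 + 15 = 447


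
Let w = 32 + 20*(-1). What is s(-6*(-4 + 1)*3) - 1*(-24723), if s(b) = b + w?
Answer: 24789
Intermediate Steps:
w = 12 (w = 32 - 20 = 12)
s(b) = 12 + b (s(b) = b + 12 = 12 + b)
s(-6*(-4 + 1)*3) - 1*(-24723) = (12 - 6*(-4 + 1)*3) - 1*(-24723) = (12 - (-18)*3) + 24723 = (12 - 6*(-9)) + 24723 = (12 + 54) + 24723 = 66 + 24723 = 24789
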